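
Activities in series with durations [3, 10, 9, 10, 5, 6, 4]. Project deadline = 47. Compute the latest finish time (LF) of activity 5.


LF(activity 5) = deadline - sum of successor durations
Successors: activities 6 through 7 with durations [6, 4]
Sum of successor durations = 10
LF = 47 - 10 = 37

37


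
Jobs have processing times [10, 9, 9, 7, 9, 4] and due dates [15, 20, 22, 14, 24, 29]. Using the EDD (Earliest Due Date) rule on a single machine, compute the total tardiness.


Sort by due date (EDD order): [(7, 14), (10, 15), (9, 20), (9, 22), (9, 24), (4, 29)]
Compute completion times and tardiness:
  Job 1: p=7, d=14, C=7, tardiness=max(0,7-14)=0
  Job 2: p=10, d=15, C=17, tardiness=max(0,17-15)=2
  Job 3: p=9, d=20, C=26, tardiness=max(0,26-20)=6
  Job 4: p=9, d=22, C=35, tardiness=max(0,35-22)=13
  Job 5: p=9, d=24, C=44, tardiness=max(0,44-24)=20
  Job 6: p=4, d=29, C=48, tardiness=max(0,48-29)=19
Total tardiness = 60

60


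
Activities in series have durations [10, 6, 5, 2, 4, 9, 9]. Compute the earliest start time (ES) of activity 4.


Activity 4 starts after activities 1 through 3 complete.
Predecessor durations: [10, 6, 5]
ES = 10 + 6 + 5 = 21

21


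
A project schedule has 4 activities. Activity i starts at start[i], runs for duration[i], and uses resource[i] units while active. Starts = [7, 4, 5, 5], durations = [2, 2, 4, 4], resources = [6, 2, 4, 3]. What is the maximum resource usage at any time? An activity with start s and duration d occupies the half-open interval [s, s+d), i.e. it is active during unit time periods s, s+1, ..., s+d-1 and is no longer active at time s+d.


Each activity i is active on [start_i, start_i + duration_i).
Compute total resource usage per time slot:
  t=0: active resources = [], total = 0
  t=1: active resources = [], total = 0
  t=2: active resources = [], total = 0
  t=3: active resources = [], total = 0
  t=4: active resources = [2], total = 2
  t=5: active resources = [2, 4, 3], total = 9
  t=6: active resources = [4, 3], total = 7
  t=7: active resources = [6, 4, 3], total = 13
  t=8: active resources = [6, 4, 3], total = 13
Peak resource demand = 13

13


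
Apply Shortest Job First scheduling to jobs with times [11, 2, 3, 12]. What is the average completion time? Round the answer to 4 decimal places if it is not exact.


SJF order (ascending): [2, 3, 11, 12]
Completion times:
  Job 1: burst=2, C=2
  Job 2: burst=3, C=5
  Job 3: burst=11, C=16
  Job 4: burst=12, C=28
Average completion = 51/4 = 12.75

12.75


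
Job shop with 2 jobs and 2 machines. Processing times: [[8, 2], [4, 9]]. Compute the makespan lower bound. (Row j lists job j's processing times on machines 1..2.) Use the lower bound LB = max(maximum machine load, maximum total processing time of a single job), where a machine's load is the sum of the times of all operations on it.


Machine loads:
  Machine 1: 8 + 4 = 12
  Machine 2: 2 + 9 = 11
Max machine load = 12
Job totals:
  Job 1: 10
  Job 2: 13
Max job total = 13
Lower bound = max(12, 13) = 13

13


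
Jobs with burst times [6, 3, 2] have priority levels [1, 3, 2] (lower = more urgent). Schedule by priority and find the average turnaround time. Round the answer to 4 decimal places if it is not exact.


Sort by priority (ascending = highest first):
Order: [(1, 6), (2, 2), (3, 3)]
Completion times:
  Priority 1, burst=6, C=6
  Priority 2, burst=2, C=8
  Priority 3, burst=3, C=11
Average turnaround = 25/3 = 8.3333

8.3333


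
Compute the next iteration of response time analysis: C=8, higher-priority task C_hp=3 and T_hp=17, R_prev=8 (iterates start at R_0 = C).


R_next = C + ceil(R_prev / T_hp) * C_hp
ceil(8 / 17) = ceil(0.4706) = 1
Interference = 1 * 3 = 3
R_next = 8 + 3 = 11

11


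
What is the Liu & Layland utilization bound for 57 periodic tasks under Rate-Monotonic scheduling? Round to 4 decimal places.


Compute 2^(1/57) = 1.0122347161
Subtract 1: 1.0122347161 - 1 = 0.0122347161
Multiply by n: 57 * 0.0122347161 = 0.6973788177
Round to 4 dp: 0.6974

0.6974


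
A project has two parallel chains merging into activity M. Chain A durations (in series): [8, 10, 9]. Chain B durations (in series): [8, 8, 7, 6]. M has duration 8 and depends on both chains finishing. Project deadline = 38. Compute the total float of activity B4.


Forward pass: ES(B4) = sum of predecessors on chain B = 23
EF = ES + duration = 23 + 6 = 29
Backward pass: LF(M) = deadline = 38; LS(M) = 38 - 8 = 30
LF(B4) = LS(M) - sum(successors on chain B) = 30 - 0 = 30
LS = LF - duration = 30 - 6 = 24
Total float = LS - ES = 24 - 23 = 1

1


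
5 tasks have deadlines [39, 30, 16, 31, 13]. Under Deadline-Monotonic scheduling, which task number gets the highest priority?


Sort tasks by relative deadline (ascending):
  Task 5: deadline = 13
  Task 3: deadline = 16
  Task 2: deadline = 30
  Task 4: deadline = 31
  Task 1: deadline = 39
Priority order (highest first): [5, 3, 2, 4, 1]
Highest priority task = 5

5


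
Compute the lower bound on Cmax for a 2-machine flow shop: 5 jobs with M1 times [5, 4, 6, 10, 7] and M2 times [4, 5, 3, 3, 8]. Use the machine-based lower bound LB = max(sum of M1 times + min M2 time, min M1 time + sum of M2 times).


LB1 = sum(M1 times) + min(M2 times) = 32 + 3 = 35
LB2 = min(M1 times) + sum(M2 times) = 4 + 23 = 27
Lower bound = max(LB1, LB2) = max(35, 27) = 35

35


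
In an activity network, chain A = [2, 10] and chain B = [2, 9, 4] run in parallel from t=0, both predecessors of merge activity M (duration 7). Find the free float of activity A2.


ES(A2) = sum of predecessors on chain A = 2
EF(A2) = ES + duration = 2 + 10 = 12
Successor of A2 is M. ES(M) = max(sum(A), sum(B)) = max(12, 15) = 15
Free float = ES(successor) - EF(current) = 15 - 12 = 3

3


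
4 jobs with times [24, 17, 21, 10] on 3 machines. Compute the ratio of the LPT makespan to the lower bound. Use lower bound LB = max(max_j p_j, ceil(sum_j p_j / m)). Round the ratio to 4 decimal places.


LPT order: [24, 21, 17, 10]
Machine loads after assignment: [24, 21, 27]
LPT makespan = 27
Lower bound = max(max_job, ceil(total/3)) = max(24, 24) = 24
Ratio = 27 / 24 = 1.125

1.125


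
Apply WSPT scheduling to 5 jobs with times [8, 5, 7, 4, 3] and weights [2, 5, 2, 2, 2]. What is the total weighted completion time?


Compute p/w ratios and sort ascending (WSPT): [(5, 5), (3, 2), (4, 2), (7, 2), (8, 2)]
Compute weighted completion times:
  Job (p=5,w=5): C=5, w*C=5*5=25
  Job (p=3,w=2): C=8, w*C=2*8=16
  Job (p=4,w=2): C=12, w*C=2*12=24
  Job (p=7,w=2): C=19, w*C=2*19=38
  Job (p=8,w=2): C=27, w*C=2*27=54
Total weighted completion time = 157

157


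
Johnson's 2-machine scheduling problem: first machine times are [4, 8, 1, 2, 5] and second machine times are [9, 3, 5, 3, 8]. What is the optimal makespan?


Apply Johnson's rule:
  Group 1 (a <= b): [(3, 1, 5), (4, 2, 3), (1, 4, 9), (5, 5, 8)]
  Group 2 (a > b): [(2, 8, 3)]
Optimal job order: [3, 4, 1, 5, 2]
Schedule:
  Job 3: M1 done at 1, M2 done at 6
  Job 4: M1 done at 3, M2 done at 9
  Job 1: M1 done at 7, M2 done at 18
  Job 5: M1 done at 12, M2 done at 26
  Job 2: M1 done at 20, M2 done at 29
Makespan = 29

29


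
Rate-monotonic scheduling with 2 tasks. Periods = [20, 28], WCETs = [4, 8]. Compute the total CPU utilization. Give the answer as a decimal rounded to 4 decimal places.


Compute individual utilizations (exact fractions):
  Task 1: C/T = 4/20 = 1/5 (approx. 0.2)
  Task 2: C/T = 8/28 = 2/7 (approx. 0.2857)
Total utilization U = 1/5 + 2/7 = 17/35
Rounded to 4 decimal places: U = 0.4857
RM (Liu & Layland) bound for 2 tasks = 0.828427; compare with U = 17/35 (approx. 0.485714)
U <= bound, so schedulable by RM sufficient condition.

0.4857


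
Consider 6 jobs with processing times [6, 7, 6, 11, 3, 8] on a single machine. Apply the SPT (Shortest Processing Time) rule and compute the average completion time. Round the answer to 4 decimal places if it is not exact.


Sort jobs by processing time (SPT order): [3, 6, 6, 7, 8, 11]
Compute completion times sequentially:
  Job 1: processing = 3, completes at 3
  Job 2: processing = 6, completes at 9
  Job 3: processing = 6, completes at 15
  Job 4: processing = 7, completes at 22
  Job 5: processing = 8, completes at 30
  Job 6: processing = 11, completes at 41
Sum of completion times = 120
Average completion time = 120/6 = 20.0

20.0


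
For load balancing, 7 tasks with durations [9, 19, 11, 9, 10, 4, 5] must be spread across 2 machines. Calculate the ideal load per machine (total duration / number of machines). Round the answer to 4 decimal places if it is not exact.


Total processing time = 9 + 19 + 11 + 9 + 10 + 4 + 5 = 67
Number of machines = 2
Ideal balanced load = 67 / 2 = 33.5

33.5


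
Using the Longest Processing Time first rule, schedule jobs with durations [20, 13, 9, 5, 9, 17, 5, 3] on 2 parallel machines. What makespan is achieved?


Sort jobs in decreasing order (LPT): [20, 17, 13, 9, 9, 5, 5, 3]
Assign each job to the least loaded machine:
  Machine 1: jobs [20, 9, 9, 3], load = 41
  Machine 2: jobs [17, 13, 5, 5], load = 40
Makespan = max load = 41

41


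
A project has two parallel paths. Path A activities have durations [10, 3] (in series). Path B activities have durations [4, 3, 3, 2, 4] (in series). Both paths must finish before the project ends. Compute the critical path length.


Path A total = 10 + 3 = 13
Path B total = 4 + 3 + 3 + 2 + 4 = 16
Critical path = longest path = max(13, 16) = 16

16


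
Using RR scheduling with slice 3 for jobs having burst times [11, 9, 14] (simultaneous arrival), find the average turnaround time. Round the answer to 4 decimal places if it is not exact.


Time quantum = 3
Execution trace:
  J1 runs 3 units, time = 3
  J2 runs 3 units, time = 6
  J3 runs 3 units, time = 9
  J1 runs 3 units, time = 12
  J2 runs 3 units, time = 15
  J3 runs 3 units, time = 18
  J1 runs 3 units, time = 21
  J2 runs 3 units, time = 24
  J3 runs 3 units, time = 27
  J1 runs 2 units, time = 29
  J3 runs 3 units, time = 32
  J3 runs 2 units, time = 34
Finish times: [29, 24, 34]
Average turnaround = 87/3 = 29.0

29.0


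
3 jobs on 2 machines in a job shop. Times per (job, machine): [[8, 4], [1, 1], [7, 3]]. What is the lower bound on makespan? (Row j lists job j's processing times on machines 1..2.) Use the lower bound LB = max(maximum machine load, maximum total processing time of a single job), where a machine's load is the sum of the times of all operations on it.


Machine loads:
  Machine 1: 8 + 1 + 7 = 16
  Machine 2: 4 + 1 + 3 = 8
Max machine load = 16
Job totals:
  Job 1: 12
  Job 2: 2
  Job 3: 10
Max job total = 12
Lower bound = max(16, 12) = 16

16


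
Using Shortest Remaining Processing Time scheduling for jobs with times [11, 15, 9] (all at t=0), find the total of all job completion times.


Since all jobs arrive at t=0, SRPT equals SPT ordering.
SPT order: [9, 11, 15]
Completion times:
  Job 1: p=9, C=9
  Job 2: p=11, C=20
  Job 3: p=15, C=35
Total completion time = 9 + 20 + 35 = 64

64


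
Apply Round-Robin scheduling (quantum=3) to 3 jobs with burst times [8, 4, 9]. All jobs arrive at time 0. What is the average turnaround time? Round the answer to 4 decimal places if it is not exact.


Time quantum = 3
Execution trace:
  J1 runs 3 units, time = 3
  J2 runs 3 units, time = 6
  J3 runs 3 units, time = 9
  J1 runs 3 units, time = 12
  J2 runs 1 units, time = 13
  J3 runs 3 units, time = 16
  J1 runs 2 units, time = 18
  J3 runs 3 units, time = 21
Finish times: [18, 13, 21]
Average turnaround = 52/3 = 17.3333

17.3333


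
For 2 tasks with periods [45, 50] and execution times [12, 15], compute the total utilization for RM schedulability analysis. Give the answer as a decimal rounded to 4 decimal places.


Compute individual utilizations (exact fractions):
  Task 1: C/T = 12/45 = 4/15 (approx. 0.2667)
  Task 2: C/T = 15/50 = 3/10 (approx. 0.3)
Total utilization U = 4/15 + 3/10 = 17/30
Rounded to 4 decimal places: U = 0.5667
RM (Liu & Layland) bound for 2 tasks = 0.828427; compare with U = 17/30 (approx. 0.566667)
U <= bound, so schedulable by RM sufficient condition.

0.5667


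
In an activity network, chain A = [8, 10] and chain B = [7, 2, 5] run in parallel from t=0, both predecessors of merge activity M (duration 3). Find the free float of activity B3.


ES(B3) = sum of predecessors on chain B = 9
EF(B3) = ES + duration = 9 + 5 = 14
Successor of B3 is M. ES(M) = max(sum(A), sum(B)) = max(18, 14) = 18
Free float = ES(successor) - EF(current) = 18 - 14 = 4

4


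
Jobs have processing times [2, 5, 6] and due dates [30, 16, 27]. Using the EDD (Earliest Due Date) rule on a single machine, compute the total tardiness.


Sort by due date (EDD order): [(5, 16), (6, 27), (2, 30)]
Compute completion times and tardiness:
  Job 1: p=5, d=16, C=5, tardiness=max(0,5-16)=0
  Job 2: p=6, d=27, C=11, tardiness=max(0,11-27)=0
  Job 3: p=2, d=30, C=13, tardiness=max(0,13-30)=0
Total tardiness = 0

0


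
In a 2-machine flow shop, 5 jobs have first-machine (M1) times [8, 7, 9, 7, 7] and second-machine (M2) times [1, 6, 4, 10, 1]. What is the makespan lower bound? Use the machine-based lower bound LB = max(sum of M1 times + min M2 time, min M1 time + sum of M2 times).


LB1 = sum(M1 times) + min(M2 times) = 38 + 1 = 39
LB2 = min(M1 times) + sum(M2 times) = 7 + 22 = 29
Lower bound = max(LB1, LB2) = max(39, 29) = 39

39


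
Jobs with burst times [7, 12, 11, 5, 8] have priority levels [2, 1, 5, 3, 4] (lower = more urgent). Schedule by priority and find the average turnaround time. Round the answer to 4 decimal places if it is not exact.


Sort by priority (ascending = highest first):
Order: [(1, 12), (2, 7), (3, 5), (4, 8), (5, 11)]
Completion times:
  Priority 1, burst=12, C=12
  Priority 2, burst=7, C=19
  Priority 3, burst=5, C=24
  Priority 4, burst=8, C=32
  Priority 5, burst=11, C=43
Average turnaround = 130/5 = 26.0

26.0


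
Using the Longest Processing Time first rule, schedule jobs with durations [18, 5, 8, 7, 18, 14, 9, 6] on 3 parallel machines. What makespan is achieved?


Sort jobs in decreasing order (LPT): [18, 18, 14, 9, 8, 7, 6, 5]
Assign each job to the least loaded machine:
  Machine 1: jobs [18, 8], load = 26
  Machine 2: jobs [18, 7, 5], load = 30
  Machine 3: jobs [14, 9, 6], load = 29
Makespan = max load = 30

30


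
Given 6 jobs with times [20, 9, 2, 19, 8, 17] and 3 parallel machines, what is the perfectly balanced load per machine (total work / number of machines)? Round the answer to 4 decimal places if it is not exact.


Total processing time = 20 + 9 + 2 + 19 + 8 + 17 = 75
Number of machines = 3
Ideal balanced load = 75 / 3 = 25.0

25.0


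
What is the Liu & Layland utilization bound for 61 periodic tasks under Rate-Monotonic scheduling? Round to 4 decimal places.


Compute 2^(1/61) = 1.0114278734
Subtract 1: 1.0114278734 - 1 = 0.0114278734
Multiply by n: 61 * 0.0114278734 = 0.6971002774
Round to 4 dp: 0.6971

0.6971


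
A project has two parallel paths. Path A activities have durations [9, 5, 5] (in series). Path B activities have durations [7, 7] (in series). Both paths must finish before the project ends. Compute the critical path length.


Path A total = 9 + 5 + 5 = 19
Path B total = 7 + 7 = 14
Critical path = longest path = max(19, 14) = 19

19


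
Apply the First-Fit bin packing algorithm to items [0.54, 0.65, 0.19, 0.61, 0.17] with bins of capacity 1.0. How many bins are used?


Place items sequentially using First-Fit:
  Item 0.54 -> new Bin 1
  Item 0.65 -> new Bin 2
  Item 0.19 -> Bin 1 (now 0.73)
  Item 0.61 -> new Bin 3
  Item 0.17 -> Bin 1 (now 0.9)
Total bins used = 3

3


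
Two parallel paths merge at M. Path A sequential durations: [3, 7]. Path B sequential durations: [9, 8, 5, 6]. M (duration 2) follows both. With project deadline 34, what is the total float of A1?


Forward pass: ES(A1) = sum of predecessors on chain A = 0
EF = ES + duration = 0 + 3 = 3
Backward pass: LF(M) = deadline = 34; LS(M) = 34 - 2 = 32
LF(A1) = LS(M) - sum(successors on chain A) = 32 - 7 = 25
LS = LF - duration = 25 - 3 = 22
Total float = LS - ES = 22 - 0 = 22

22


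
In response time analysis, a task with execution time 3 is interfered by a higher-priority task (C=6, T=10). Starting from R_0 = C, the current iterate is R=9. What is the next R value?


R_next = C + ceil(R_prev / T_hp) * C_hp
ceil(9 / 10) = ceil(0.9) = 1
Interference = 1 * 6 = 6
R_next = 3 + 6 = 9
R_next = R_prev, so the iteration has converged (response time = 9).

9


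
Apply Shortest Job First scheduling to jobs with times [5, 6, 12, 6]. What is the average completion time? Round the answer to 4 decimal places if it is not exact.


SJF order (ascending): [5, 6, 6, 12]
Completion times:
  Job 1: burst=5, C=5
  Job 2: burst=6, C=11
  Job 3: burst=6, C=17
  Job 4: burst=12, C=29
Average completion = 62/4 = 15.5

15.5


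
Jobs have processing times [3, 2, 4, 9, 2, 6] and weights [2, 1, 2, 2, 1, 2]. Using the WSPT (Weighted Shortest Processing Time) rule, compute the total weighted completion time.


Compute p/w ratios and sort ascending (WSPT): [(3, 2), (2, 1), (4, 2), (2, 1), (6, 2), (9, 2)]
Compute weighted completion times:
  Job (p=3,w=2): C=3, w*C=2*3=6
  Job (p=2,w=1): C=5, w*C=1*5=5
  Job (p=4,w=2): C=9, w*C=2*9=18
  Job (p=2,w=1): C=11, w*C=1*11=11
  Job (p=6,w=2): C=17, w*C=2*17=34
  Job (p=9,w=2): C=26, w*C=2*26=52
Total weighted completion time = 126

126


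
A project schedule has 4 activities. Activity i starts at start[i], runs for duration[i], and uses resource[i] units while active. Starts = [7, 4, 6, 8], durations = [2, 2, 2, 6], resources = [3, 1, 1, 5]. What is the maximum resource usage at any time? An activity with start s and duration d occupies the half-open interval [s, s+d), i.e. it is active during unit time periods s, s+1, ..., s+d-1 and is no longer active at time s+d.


Each activity i is active on [start_i, start_i + duration_i).
Compute total resource usage per time slot:
  t=0: active resources = [], total = 0
  t=1: active resources = [], total = 0
  t=2: active resources = [], total = 0
  t=3: active resources = [], total = 0
  t=4: active resources = [1], total = 1
  t=5: active resources = [1], total = 1
  t=6: active resources = [1], total = 1
  t=7: active resources = [3, 1], total = 4
  t=8: active resources = [3, 5], total = 8
  t=9: active resources = [5], total = 5
  t=10: active resources = [5], total = 5
  t=11: active resources = [5], total = 5
  t=12: active resources = [5], total = 5
  t=13: active resources = [5], total = 5
Peak resource demand = 8

8


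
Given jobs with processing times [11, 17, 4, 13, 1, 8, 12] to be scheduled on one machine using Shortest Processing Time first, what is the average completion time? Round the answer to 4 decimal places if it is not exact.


Sort jobs by processing time (SPT order): [1, 4, 8, 11, 12, 13, 17]
Compute completion times sequentially:
  Job 1: processing = 1, completes at 1
  Job 2: processing = 4, completes at 5
  Job 3: processing = 8, completes at 13
  Job 4: processing = 11, completes at 24
  Job 5: processing = 12, completes at 36
  Job 6: processing = 13, completes at 49
  Job 7: processing = 17, completes at 66
Sum of completion times = 194
Average completion time = 194/7 = 27.7143

27.7143


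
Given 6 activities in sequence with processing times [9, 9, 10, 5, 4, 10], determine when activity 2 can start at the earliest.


Activity 2 starts after activities 1 through 1 complete.
Predecessor durations: [9]
ES = 9 = 9

9


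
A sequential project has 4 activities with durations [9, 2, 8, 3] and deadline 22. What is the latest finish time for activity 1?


LF(activity 1) = deadline - sum of successor durations
Successors: activities 2 through 4 with durations [2, 8, 3]
Sum of successor durations = 13
LF = 22 - 13 = 9

9


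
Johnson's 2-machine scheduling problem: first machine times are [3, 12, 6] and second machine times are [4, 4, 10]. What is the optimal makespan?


Apply Johnson's rule:
  Group 1 (a <= b): [(1, 3, 4), (3, 6, 10)]
  Group 2 (a > b): [(2, 12, 4)]
Optimal job order: [1, 3, 2]
Schedule:
  Job 1: M1 done at 3, M2 done at 7
  Job 3: M1 done at 9, M2 done at 19
  Job 2: M1 done at 21, M2 done at 25
Makespan = 25

25


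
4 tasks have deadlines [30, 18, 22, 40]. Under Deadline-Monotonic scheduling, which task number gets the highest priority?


Sort tasks by relative deadline (ascending):
  Task 2: deadline = 18
  Task 3: deadline = 22
  Task 1: deadline = 30
  Task 4: deadline = 40
Priority order (highest first): [2, 3, 1, 4]
Highest priority task = 2

2


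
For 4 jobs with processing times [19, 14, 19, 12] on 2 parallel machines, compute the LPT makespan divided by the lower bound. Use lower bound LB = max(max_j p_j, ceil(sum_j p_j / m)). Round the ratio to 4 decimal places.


LPT order: [19, 19, 14, 12]
Machine loads after assignment: [33, 31]
LPT makespan = 33
Lower bound = max(max_job, ceil(total/2)) = max(19, 32) = 32
Ratio = 33 / 32 = 1.0313

1.0313


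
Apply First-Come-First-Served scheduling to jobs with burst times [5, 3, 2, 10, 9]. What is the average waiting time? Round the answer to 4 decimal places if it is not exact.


FCFS order (as given): [5, 3, 2, 10, 9]
Waiting times:
  Job 1: wait = 0
  Job 2: wait = 5
  Job 3: wait = 8
  Job 4: wait = 10
  Job 5: wait = 20
Sum of waiting times = 43
Average waiting time = 43/5 = 8.6

8.6


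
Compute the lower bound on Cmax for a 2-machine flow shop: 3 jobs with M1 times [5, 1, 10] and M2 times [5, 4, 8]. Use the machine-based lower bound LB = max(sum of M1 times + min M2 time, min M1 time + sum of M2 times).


LB1 = sum(M1 times) + min(M2 times) = 16 + 4 = 20
LB2 = min(M1 times) + sum(M2 times) = 1 + 17 = 18
Lower bound = max(LB1, LB2) = max(20, 18) = 20

20


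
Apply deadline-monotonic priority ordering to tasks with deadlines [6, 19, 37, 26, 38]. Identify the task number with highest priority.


Sort tasks by relative deadline (ascending):
  Task 1: deadline = 6
  Task 2: deadline = 19
  Task 4: deadline = 26
  Task 3: deadline = 37
  Task 5: deadline = 38
Priority order (highest first): [1, 2, 4, 3, 5]
Highest priority task = 1

1


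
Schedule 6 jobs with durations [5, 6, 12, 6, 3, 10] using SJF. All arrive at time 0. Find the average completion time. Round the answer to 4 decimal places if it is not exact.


SJF order (ascending): [3, 5, 6, 6, 10, 12]
Completion times:
  Job 1: burst=3, C=3
  Job 2: burst=5, C=8
  Job 3: burst=6, C=14
  Job 4: burst=6, C=20
  Job 5: burst=10, C=30
  Job 6: burst=12, C=42
Average completion = 117/6 = 19.5

19.5


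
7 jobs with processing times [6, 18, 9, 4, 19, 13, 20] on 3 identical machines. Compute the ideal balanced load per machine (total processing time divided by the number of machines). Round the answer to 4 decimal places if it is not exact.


Total processing time = 6 + 18 + 9 + 4 + 19 + 13 + 20 = 89
Number of machines = 3
Ideal balanced load = 89 / 3 = 29.6667

29.6667


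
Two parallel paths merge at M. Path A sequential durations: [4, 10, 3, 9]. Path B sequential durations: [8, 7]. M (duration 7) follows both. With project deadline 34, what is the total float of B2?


Forward pass: ES(B2) = sum of predecessors on chain B = 8
EF = ES + duration = 8 + 7 = 15
Backward pass: LF(M) = deadline = 34; LS(M) = 34 - 7 = 27
LF(B2) = LS(M) - sum(successors on chain B) = 27 - 0 = 27
LS = LF - duration = 27 - 7 = 20
Total float = LS - ES = 20 - 8 = 12

12


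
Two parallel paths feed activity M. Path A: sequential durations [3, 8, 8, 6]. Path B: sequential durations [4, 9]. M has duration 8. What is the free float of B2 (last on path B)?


ES(B2) = sum of predecessors on chain B = 4
EF(B2) = ES + duration = 4 + 9 = 13
Successor of B2 is M. ES(M) = max(sum(A), sum(B)) = max(25, 13) = 25
Free float = ES(successor) - EF(current) = 25 - 13 = 12

12


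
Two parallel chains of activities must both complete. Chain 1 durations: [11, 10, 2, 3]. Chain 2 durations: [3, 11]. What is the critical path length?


Path A total = 11 + 10 + 2 + 3 = 26
Path B total = 3 + 11 = 14
Critical path = longest path = max(26, 14) = 26

26


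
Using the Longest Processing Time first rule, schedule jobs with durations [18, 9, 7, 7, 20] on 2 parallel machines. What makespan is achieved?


Sort jobs in decreasing order (LPT): [20, 18, 9, 7, 7]
Assign each job to the least loaded machine:
  Machine 1: jobs [20, 7, 7], load = 34
  Machine 2: jobs [18, 9], load = 27
Makespan = max load = 34

34


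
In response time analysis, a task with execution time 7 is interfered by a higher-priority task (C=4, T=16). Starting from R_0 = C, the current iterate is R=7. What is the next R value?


R_next = C + ceil(R_prev / T_hp) * C_hp
ceil(7 / 16) = ceil(0.4375) = 1
Interference = 1 * 4 = 4
R_next = 7 + 4 = 11

11


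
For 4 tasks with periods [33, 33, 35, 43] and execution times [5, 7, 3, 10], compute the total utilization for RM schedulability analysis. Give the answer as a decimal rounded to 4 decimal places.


Compute individual utilizations (exact fractions):
  Task 1: C/T = 5/33 (approx. 0.1515)
  Task 2: C/T = 7/33 (approx. 0.2121)
  Task 3: C/T = 3/35 (approx. 0.0857)
  Task 4: C/T = 10/43 (approx. 0.2326)
Total utilization U = 5/33 + 7/33 + 3/35 + 10/43 = 11289/16555
Rounded to 4 decimal places: U = 0.6819
RM (Liu & Layland) bound for 4 tasks = 0.756828; compare with U = 11289/16555 (approx. 0.681909)
U <= bound, so schedulable by RM sufficient condition.

0.6819


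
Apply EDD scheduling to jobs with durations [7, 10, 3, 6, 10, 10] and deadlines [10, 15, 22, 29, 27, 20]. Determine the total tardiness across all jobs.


Sort by due date (EDD order): [(7, 10), (10, 15), (10, 20), (3, 22), (10, 27), (6, 29)]
Compute completion times and tardiness:
  Job 1: p=7, d=10, C=7, tardiness=max(0,7-10)=0
  Job 2: p=10, d=15, C=17, tardiness=max(0,17-15)=2
  Job 3: p=10, d=20, C=27, tardiness=max(0,27-20)=7
  Job 4: p=3, d=22, C=30, tardiness=max(0,30-22)=8
  Job 5: p=10, d=27, C=40, tardiness=max(0,40-27)=13
  Job 6: p=6, d=29, C=46, tardiness=max(0,46-29)=17
Total tardiness = 47

47


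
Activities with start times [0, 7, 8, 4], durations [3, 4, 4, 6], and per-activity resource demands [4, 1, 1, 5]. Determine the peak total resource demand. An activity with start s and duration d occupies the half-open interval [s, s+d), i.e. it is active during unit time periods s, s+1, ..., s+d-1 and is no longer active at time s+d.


Each activity i is active on [start_i, start_i + duration_i).
Compute total resource usage per time slot:
  t=0: active resources = [4], total = 4
  t=1: active resources = [4], total = 4
  t=2: active resources = [4], total = 4
  t=3: active resources = [], total = 0
  t=4: active resources = [5], total = 5
  t=5: active resources = [5], total = 5
  t=6: active resources = [5], total = 5
  t=7: active resources = [1, 5], total = 6
  t=8: active resources = [1, 1, 5], total = 7
  t=9: active resources = [1, 1, 5], total = 7
  t=10: active resources = [1, 1], total = 2
  t=11: active resources = [1], total = 1
Peak resource demand = 7

7


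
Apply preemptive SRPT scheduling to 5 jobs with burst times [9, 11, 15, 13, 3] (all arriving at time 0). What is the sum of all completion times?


Since all jobs arrive at t=0, SRPT equals SPT ordering.
SPT order: [3, 9, 11, 13, 15]
Completion times:
  Job 1: p=3, C=3
  Job 2: p=9, C=12
  Job 3: p=11, C=23
  Job 4: p=13, C=36
  Job 5: p=15, C=51
Total completion time = 3 + 12 + 23 + 36 + 51 = 125

125


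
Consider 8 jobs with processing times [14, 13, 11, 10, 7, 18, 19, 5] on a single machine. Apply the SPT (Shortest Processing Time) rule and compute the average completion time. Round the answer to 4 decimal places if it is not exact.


Sort jobs by processing time (SPT order): [5, 7, 10, 11, 13, 14, 18, 19]
Compute completion times sequentially:
  Job 1: processing = 5, completes at 5
  Job 2: processing = 7, completes at 12
  Job 3: processing = 10, completes at 22
  Job 4: processing = 11, completes at 33
  Job 5: processing = 13, completes at 46
  Job 6: processing = 14, completes at 60
  Job 7: processing = 18, completes at 78
  Job 8: processing = 19, completes at 97
Sum of completion times = 353
Average completion time = 353/8 = 44.125

44.125


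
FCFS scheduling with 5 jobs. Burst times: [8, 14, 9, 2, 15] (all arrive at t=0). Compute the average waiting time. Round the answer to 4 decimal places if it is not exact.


FCFS order (as given): [8, 14, 9, 2, 15]
Waiting times:
  Job 1: wait = 0
  Job 2: wait = 8
  Job 3: wait = 22
  Job 4: wait = 31
  Job 5: wait = 33
Sum of waiting times = 94
Average waiting time = 94/5 = 18.8

18.8


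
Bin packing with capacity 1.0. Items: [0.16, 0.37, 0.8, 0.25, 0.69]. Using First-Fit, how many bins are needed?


Place items sequentially using First-Fit:
  Item 0.16 -> new Bin 1
  Item 0.37 -> Bin 1 (now 0.53)
  Item 0.8 -> new Bin 2
  Item 0.25 -> Bin 1 (now 0.78)
  Item 0.69 -> new Bin 3
Total bins used = 3

3


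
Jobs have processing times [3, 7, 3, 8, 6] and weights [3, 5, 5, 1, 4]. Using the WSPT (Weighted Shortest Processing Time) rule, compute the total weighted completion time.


Compute p/w ratios and sort ascending (WSPT): [(3, 5), (3, 3), (7, 5), (6, 4), (8, 1)]
Compute weighted completion times:
  Job (p=3,w=5): C=3, w*C=5*3=15
  Job (p=3,w=3): C=6, w*C=3*6=18
  Job (p=7,w=5): C=13, w*C=5*13=65
  Job (p=6,w=4): C=19, w*C=4*19=76
  Job (p=8,w=1): C=27, w*C=1*27=27
Total weighted completion time = 201

201


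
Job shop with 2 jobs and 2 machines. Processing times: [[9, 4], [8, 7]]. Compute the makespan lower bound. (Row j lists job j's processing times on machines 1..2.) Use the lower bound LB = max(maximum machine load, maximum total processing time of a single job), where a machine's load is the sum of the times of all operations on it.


Machine loads:
  Machine 1: 9 + 8 = 17
  Machine 2: 4 + 7 = 11
Max machine load = 17
Job totals:
  Job 1: 13
  Job 2: 15
Max job total = 15
Lower bound = max(17, 15) = 17

17


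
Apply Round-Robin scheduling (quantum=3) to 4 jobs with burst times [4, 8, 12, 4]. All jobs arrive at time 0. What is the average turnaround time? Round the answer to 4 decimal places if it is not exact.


Time quantum = 3
Execution trace:
  J1 runs 3 units, time = 3
  J2 runs 3 units, time = 6
  J3 runs 3 units, time = 9
  J4 runs 3 units, time = 12
  J1 runs 1 units, time = 13
  J2 runs 3 units, time = 16
  J3 runs 3 units, time = 19
  J4 runs 1 units, time = 20
  J2 runs 2 units, time = 22
  J3 runs 3 units, time = 25
  J3 runs 3 units, time = 28
Finish times: [13, 22, 28, 20]
Average turnaround = 83/4 = 20.75

20.75


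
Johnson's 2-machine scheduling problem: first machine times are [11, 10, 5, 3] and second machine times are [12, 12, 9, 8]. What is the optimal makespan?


Apply Johnson's rule:
  Group 1 (a <= b): [(4, 3, 8), (3, 5, 9), (2, 10, 12), (1, 11, 12)]
  Group 2 (a > b): []
Optimal job order: [4, 3, 2, 1]
Schedule:
  Job 4: M1 done at 3, M2 done at 11
  Job 3: M1 done at 8, M2 done at 20
  Job 2: M1 done at 18, M2 done at 32
  Job 1: M1 done at 29, M2 done at 44
Makespan = 44

44


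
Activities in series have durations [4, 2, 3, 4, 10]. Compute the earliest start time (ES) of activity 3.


Activity 3 starts after activities 1 through 2 complete.
Predecessor durations: [4, 2]
ES = 4 + 2 = 6

6


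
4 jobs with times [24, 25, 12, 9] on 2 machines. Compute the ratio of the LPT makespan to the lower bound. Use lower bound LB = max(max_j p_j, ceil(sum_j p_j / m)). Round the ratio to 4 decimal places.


LPT order: [25, 24, 12, 9]
Machine loads after assignment: [34, 36]
LPT makespan = 36
Lower bound = max(max_job, ceil(total/2)) = max(25, 35) = 35
Ratio = 36 / 35 = 1.0286

1.0286


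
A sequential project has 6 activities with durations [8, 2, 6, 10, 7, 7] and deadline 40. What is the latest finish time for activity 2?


LF(activity 2) = deadline - sum of successor durations
Successors: activities 3 through 6 with durations [6, 10, 7, 7]
Sum of successor durations = 30
LF = 40 - 30 = 10

10


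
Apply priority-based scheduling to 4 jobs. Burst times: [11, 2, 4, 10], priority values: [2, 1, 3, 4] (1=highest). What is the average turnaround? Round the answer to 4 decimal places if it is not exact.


Sort by priority (ascending = highest first):
Order: [(1, 2), (2, 11), (3, 4), (4, 10)]
Completion times:
  Priority 1, burst=2, C=2
  Priority 2, burst=11, C=13
  Priority 3, burst=4, C=17
  Priority 4, burst=10, C=27
Average turnaround = 59/4 = 14.75

14.75


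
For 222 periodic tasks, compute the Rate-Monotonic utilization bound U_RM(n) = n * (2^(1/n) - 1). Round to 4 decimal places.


Compute 2^(1/222) = 1.0031271640
Subtract 1: 1.0031271640 - 1 = 0.0031271640
Multiply by n: 222 * 0.0031271640 = 0.6942304080
Round to 4 dp: 0.6942

0.6942


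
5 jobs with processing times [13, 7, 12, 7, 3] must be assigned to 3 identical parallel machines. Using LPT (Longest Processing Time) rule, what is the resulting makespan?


Sort jobs in decreasing order (LPT): [13, 12, 7, 7, 3]
Assign each job to the least loaded machine:
  Machine 1: jobs [13], load = 13
  Machine 2: jobs [12, 3], load = 15
  Machine 3: jobs [7, 7], load = 14
Makespan = max load = 15

15


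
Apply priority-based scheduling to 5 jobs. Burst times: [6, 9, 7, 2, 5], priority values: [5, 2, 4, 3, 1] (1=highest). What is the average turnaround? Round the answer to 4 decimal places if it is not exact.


Sort by priority (ascending = highest first):
Order: [(1, 5), (2, 9), (3, 2), (4, 7), (5, 6)]
Completion times:
  Priority 1, burst=5, C=5
  Priority 2, burst=9, C=14
  Priority 3, burst=2, C=16
  Priority 4, burst=7, C=23
  Priority 5, burst=6, C=29
Average turnaround = 87/5 = 17.4

17.4


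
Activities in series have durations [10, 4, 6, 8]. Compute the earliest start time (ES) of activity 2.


Activity 2 starts after activities 1 through 1 complete.
Predecessor durations: [10]
ES = 10 = 10

10


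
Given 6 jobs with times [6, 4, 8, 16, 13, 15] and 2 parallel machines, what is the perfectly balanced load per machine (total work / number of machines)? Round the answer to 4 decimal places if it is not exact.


Total processing time = 6 + 4 + 8 + 16 + 13 + 15 = 62
Number of machines = 2
Ideal balanced load = 62 / 2 = 31.0

31.0


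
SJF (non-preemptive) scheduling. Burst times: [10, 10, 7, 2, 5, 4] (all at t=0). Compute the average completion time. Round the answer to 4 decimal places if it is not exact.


SJF order (ascending): [2, 4, 5, 7, 10, 10]
Completion times:
  Job 1: burst=2, C=2
  Job 2: burst=4, C=6
  Job 3: burst=5, C=11
  Job 4: burst=7, C=18
  Job 5: burst=10, C=28
  Job 6: burst=10, C=38
Average completion = 103/6 = 17.1667

17.1667


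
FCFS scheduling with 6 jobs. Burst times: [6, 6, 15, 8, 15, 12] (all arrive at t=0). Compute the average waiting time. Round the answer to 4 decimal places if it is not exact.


FCFS order (as given): [6, 6, 15, 8, 15, 12]
Waiting times:
  Job 1: wait = 0
  Job 2: wait = 6
  Job 3: wait = 12
  Job 4: wait = 27
  Job 5: wait = 35
  Job 6: wait = 50
Sum of waiting times = 130
Average waiting time = 130/6 = 21.6667

21.6667


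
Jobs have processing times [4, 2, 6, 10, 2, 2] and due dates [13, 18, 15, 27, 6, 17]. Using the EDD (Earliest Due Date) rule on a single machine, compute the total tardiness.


Sort by due date (EDD order): [(2, 6), (4, 13), (6, 15), (2, 17), (2, 18), (10, 27)]
Compute completion times and tardiness:
  Job 1: p=2, d=6, C=2, tardiness=max(0,2-6)=0
  Job 2: p=4, d=13, C=6, tardiness=max(0,6-13)=0
  Job 3: p=6, d=15, C=12, tardiness=max(0,12-15)=0
  Job 4: p=2, d=17, C=14, tardiness=max(0,14-17)=0
  Job 5: p=2, d=18, C=16, tardiness=max(0,16-18)=0
  Job 6: p=10, d=27, C=26, tardiness=max(0,26-27)=0
Total tardiness = 0

0


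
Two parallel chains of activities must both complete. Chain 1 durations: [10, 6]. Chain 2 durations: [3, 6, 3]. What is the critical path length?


Path A total = 10 + 6 = 16
Path B total = 3 + 6 + 3 = 12
Critical path = longest path = max(16, 12) = 16

16


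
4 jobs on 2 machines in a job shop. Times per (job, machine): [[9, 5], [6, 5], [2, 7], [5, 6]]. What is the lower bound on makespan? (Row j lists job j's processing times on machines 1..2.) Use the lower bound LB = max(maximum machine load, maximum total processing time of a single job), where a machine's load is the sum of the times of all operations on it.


Machine loads:
  Machine 1: 9 + 6 + 2 + 5 = 22
  Machine 2: 5 + 5 + 7 + 6 = 23
Max machine load = 23
Job totals:
  Job 1: 14
  Job 2: 11
  Job 3: 9
  Job 4: 11
Max job total = 14
Lower bound = max(23, 14) = 23

23


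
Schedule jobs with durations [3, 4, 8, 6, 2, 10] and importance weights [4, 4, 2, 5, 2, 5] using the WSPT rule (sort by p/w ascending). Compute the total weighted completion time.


Compute p/w ratios and sort ascending (WSPT): [(3, 4), (4, 4), (2, 2), (6, 5), (10, 5), (8, 2)]
Compute weighted completion times:
  Job (p=3,w=4): C=3, w*C=4*3=12
  Job (p=4,w=4): C=7, w*C=4*7=28
  Job (p=2,w=2): C=9, w*C=2*9=18
  Job (p=6,w=5): C=15, w*C=5*15=75
  Job (p=10,w=5): C=25, w*C=5*25=125
  Job (p=8,w=2): C=33, w*C=2*33=66
Total weighted completion time = 324

324


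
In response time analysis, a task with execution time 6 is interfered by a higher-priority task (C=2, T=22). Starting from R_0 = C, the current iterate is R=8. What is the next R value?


R_next = C + ceil(R_prev / T_hp) * C_hp
ceil(8 / 22) = ceil(0.3636) = 1
Interference = 1 * 2 = 2
R_next = 6 + 2 = 8
R_next = R_prev, so the iteration has converged (response time = 8).

8


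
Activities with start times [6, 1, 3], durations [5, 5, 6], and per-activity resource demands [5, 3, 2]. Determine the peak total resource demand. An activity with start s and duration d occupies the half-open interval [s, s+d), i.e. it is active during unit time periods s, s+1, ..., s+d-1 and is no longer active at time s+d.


Each activity i is active on [start_i, start_i + duration_i).
Compute total resource usage per time slot:
  t=0: active resources = [], total = 0
  t=1: active resources = [3], total = 3
  t=2: active resources = [3], total = 3
  t=3: active resources = [3, 2], total = 5
  t=4: active resources = [3, 2], total = 5
  t=5: active resources = [3, 2], total = 5
  t=6: active resources = [5, 2], total = 7
  t=7: active resources = [5, 2], total = 7
  t=8: active resources = [5, 2], total = 7
  t=9: active resources = [5], total = 5
  t=10: active resources = [5], total = 5
Peak resource demand = 7

7


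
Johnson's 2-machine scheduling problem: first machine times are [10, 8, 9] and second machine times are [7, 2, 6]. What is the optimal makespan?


Apply Johnson's rule:
  Group 1 (a <= b): []
  Group 2 (a > b): [(1, 10, 7), (3, 9, 6), (2, 8, 2)]
Optimal job order: [1, 3, 2]
Schedule:
  Job 1: M1 done at 10, M2 done at 17
  Job 3: M1 done at 19, M2 done at 25
  Job 2: M1 done at 27, M2 done at 29
Makespan = 29

29


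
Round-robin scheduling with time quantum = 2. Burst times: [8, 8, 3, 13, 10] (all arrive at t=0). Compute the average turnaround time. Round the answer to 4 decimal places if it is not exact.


Time quantum = 2
Execution trace:
  J1 runs 2 units, time = 2
  J2 runs 2 units, time = 4
  J3 runs 2 units, time = 6
  J4 runs 2 units, time = 8
  J5 runs 2 units, time = 10
  J1 runs 2 units, time = 12
  J2 runs 2 units, time = 14
  J3 runs 1 units, time = 15
  J4 runs 2 units, time = 17
  J5 runs 2 units, time = 19
  J1 runs 2 units, time = 21
  J2 runs 2 units, time = 23
  J4 runs 2 units, time = 25
  J5 runs 2 units, time = 27
  J1 runs 2 units, time = 29
  J2 runs 2 units, time = 31
  J4 runs 2 units, time = 33
  J5 runs 2 units, time = 35
  J4 runs 2 units, time = 37
  J5 runs 2 units, time = 39
  J4 runs 2 units, time = 41
  J4 runs 1 units, time = 42
Finish times: [29, 31, 15, 42, 39]
Average turnaround = 156/5 = 31.2

31.2


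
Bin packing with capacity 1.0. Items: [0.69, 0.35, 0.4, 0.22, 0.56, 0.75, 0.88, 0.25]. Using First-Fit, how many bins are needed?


Place items sequentially using First-Fit:
  Item 0.69 -> new Bin 1
  Item 0.35 -> new Bin 2
  Item 0.4 -> Bin 2 (now 0.75)
  Item 0.22 -> Bin 1 (now 0.91)
  Item 0.56 -> new Bin 3
  Item 0.75 -> new Bin 4
  Item 0.88 -> new Bin 5
  Item 0.25 -> Bin 2 (now 1.0)
Total bins used = 5

5
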